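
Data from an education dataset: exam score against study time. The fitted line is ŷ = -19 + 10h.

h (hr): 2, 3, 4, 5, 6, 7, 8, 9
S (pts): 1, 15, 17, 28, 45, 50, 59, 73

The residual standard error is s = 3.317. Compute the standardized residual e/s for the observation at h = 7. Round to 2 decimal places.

ŷ = -19 + 10·7 = 51
e = 50 − 51 = -1
e/s = -1 / 3.317 = -0.30

-0.30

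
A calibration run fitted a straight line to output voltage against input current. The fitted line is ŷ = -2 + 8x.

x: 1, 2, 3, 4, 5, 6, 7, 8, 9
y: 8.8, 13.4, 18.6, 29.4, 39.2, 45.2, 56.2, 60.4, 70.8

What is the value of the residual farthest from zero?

e = -3.4

x=1: ŷ = -2 + 8·1 = 6; e = 8.8 − 6 = 2.8
x=2: ŷ = -2 + 8·2 = 14; e = 13.4 − 14 = -0.6
x=3: ŷ = -2 + 8·3 = 22; e = 18.6 − 22 = -3.4
x=4: ŷ = -2 + 8·4 = 30; e = 29.4 − 30 = -0.6
x=5: ŷ = -2 + 8·5 = 38; e = 39.2 − 38 = 1.2
x=6: ŷ = -2 + 8·6 = 46; e = 45.2 − 46 = -0.8
x=7: ŷ = -2 + 8·7 = 54; e = 56.2 − 54 = 2.2
x=8: ŷ = -2 + 8·8 = 62; e = 60.4 − 62 = -1.6
x=9: ŷ = -2 + 8·9 = 70; e = 70.8 − 70 = 0.8
Largest |e| is 3.4 at x = 3, residual -3.4.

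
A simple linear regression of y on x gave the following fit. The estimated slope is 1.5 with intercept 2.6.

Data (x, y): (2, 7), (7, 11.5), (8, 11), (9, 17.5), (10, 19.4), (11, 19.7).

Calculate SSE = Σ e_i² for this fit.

SSE = 23.04

x=2: ŷ = 2.6 + 1.5·2 = 5.6; e = 7 − 5.6 = 1.4
x=7: ŷ = 2.6 + 1.5·7 = 13.1; e = 11.5 − 13.1 = -1.6
x=8: ŷ = 2.6 + 1.5·8 = 14.6; e = 11 − 14.6 = -3.6
x=9: ŷ = 2.6 + 1.5·9 = 16.1; e = 17.5 − 16.1 = 1.4
x=10: ŷ = 2.6 + 1.5·10 = 17.6; e = 19.4 − 17.6 = 1.8
x=11: ŷ = 2.6 + 1.5·11 = 19.1; e = 19.7 − 19.1 = 0.6
SSE = 1.96 + 2.56 + 12.96 + 1.96 + 3.24 + 0.36 = 23.04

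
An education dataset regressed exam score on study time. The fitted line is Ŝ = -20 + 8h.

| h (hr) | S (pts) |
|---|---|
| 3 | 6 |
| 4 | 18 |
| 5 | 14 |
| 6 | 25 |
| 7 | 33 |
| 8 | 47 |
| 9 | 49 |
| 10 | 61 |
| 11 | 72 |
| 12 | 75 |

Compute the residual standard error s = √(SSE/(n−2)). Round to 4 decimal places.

h=3: Ŝ = -20 + 8·3 = 4; r = 6 − 4 = 2
h=4: Ŝ = -20 + 8·4 = 12; r = 18 − 12 = 6
h=5: Ŝ = -20 + 8·5 = 20; r = 14 − 20 = -6
h=6: Ŝ = -20 + 8·6 = 28; r = 25 − 28 = -3
h=7: Ŝ = -20 + 8·7 = 36; r = 33 − 36 = -3
h=8: Ŝ = -20 + 8·8 = 44; r = 47 − 44 = 3
h=9: Ŝ = -20 + 8·9 = 52; r = 49 − 52 = -3
h=10: Ŝ = -20 + 8·10 = 60; r = 61 − 60 = 1
h=11: Ŝ = -20 + 8·11 = 68; r = 72 − 68 = 4
h=12: Ŝ = -20 + 8·12 = 76; r = 75 − 76 = -1
SSE = 4 + 36 + 36 + 9 + 9 + 9 + 9 + 1 + 16 + 1 = 130
s = √(130/8) = √16.25 ≈ 4.0311

s = 4.0311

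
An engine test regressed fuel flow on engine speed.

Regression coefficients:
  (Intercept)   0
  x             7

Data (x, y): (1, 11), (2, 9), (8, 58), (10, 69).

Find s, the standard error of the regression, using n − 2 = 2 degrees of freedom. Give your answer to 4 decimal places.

x=1: ŷ = 7·1 = 7; r = 11 − 7 = 4
x=2: ŷ = 7·2 = 14; r = 9 − 14 = -5
x=8: ŷ = 7·8 = 56; r = 58 − 56 = 2
x=10: ŷ = 7·10 = 70; r = 69 − 70 = -1
SSE = 16 + 25 + 4 + 1 = 46
s = √(46/2) = √23 ≈ 4.7958

s = 4.7958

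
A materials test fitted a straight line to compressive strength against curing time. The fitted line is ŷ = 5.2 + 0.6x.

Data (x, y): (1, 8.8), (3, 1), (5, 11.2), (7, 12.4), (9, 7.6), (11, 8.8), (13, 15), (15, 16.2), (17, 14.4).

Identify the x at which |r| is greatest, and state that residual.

x=1: ŷ = 5.2 + 0.6·1 = 5.8; r = 8.8 − 5.8 = 3
x=3: ŷ = 5.2 + 0.6·3 = 7; r = 1 − 7 = -6
x=5: ŷ = 5.2 + 0.6·5 = 8.2; r = 11.2 − 8.2 = 3
x=7: ŷ = 5.2 + 0.6·7 = 9.4; r = 12.4 − 9.4 = 3
x=9: ŷ = 5.2 + 0.6·9 = 10.6; r = 7.6 − 10.6 = -3
x=11: ŷ = 5.2 + 0.6·11 = 11.8; r = 8.8 − 11.8 = -3
x=13: ŷ = 5.2 + 0.6·13 = 13; r = 15 − 13 = 2
x=15: ŷ = 5.2 + 0.6·15 = 14.2; r = 16.2 − 14.2 = 2
x=17: ŷ = 5.2 + 0.6·17 = 15.4; r = 14.4 − 15.4 = -1
Largest |r| is 6 at x = 3, residual -6.

x = 3, r = -6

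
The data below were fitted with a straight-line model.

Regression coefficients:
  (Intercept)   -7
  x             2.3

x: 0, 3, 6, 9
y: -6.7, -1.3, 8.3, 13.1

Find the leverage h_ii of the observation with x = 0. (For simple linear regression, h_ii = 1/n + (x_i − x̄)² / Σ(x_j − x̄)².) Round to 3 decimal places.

x̄ = (0 + 3 + 6 + 9)/4 = 4.5
Σ(x − x̄)² = 20.25 + 2.25 + 2.25 + 20.25 = 45
h = 1/4 + (-4.5)²/45 = 0.25 + 0.45 = 0.700

h = 0.700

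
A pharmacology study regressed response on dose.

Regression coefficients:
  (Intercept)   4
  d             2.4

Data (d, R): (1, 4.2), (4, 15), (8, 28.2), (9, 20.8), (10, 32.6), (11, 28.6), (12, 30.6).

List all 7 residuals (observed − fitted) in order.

d=1: R̂ = 4 + 2.4·1 = 6.4; e = 4.2 − 6.4 = -2.2
d=4: R̂ = 4 + 2.4·4 = 13.6; e = 15 − 13.6 = 1.4
d=8: R̂ = 4 + 2.4·8 = 23.2; e = 28.2 − 23.2 = 5
d=9: R̂ = 4 + 2.4·9 = 25.6; e = 20.8 − 25.6 = -4.8
d=10: R̂ = 4 + 2.4·10 = 28; e = 32.6 − 28 = 4.6
d=11: R̂ = 4 + 2.4·11 = 30.4; e = 28.6 − 30.4 = -1.8
d=12: R̂ = 4 + 2.4·12 = 32.8; e = 30.6 − 32.8 = -2.2

-2.2, 1.4, 5, -4.8, 4.6, -1.8, -2.2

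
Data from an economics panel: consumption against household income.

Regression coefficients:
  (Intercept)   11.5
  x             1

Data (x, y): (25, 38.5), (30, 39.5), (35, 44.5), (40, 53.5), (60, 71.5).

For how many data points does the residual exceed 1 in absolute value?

4

x=25: ŷ = 11.5 + 25 = 36.5; e = 38.5 − 36.5 = 2
x=30: ŷ = 11.5 + 30 = 41.5; e = 39.5 − 41.5 = -2
x=35: ŷ = 11.5 + 35 = 46.5; e = 44.5 − 46.5 = -2
x=40: ŷ = 11.5 + 40 = 51.5; e = 53.5 − 51.5 = 2
x=60: ŷ = 11.5 + 60 = 71.5; e = 71.5 − 71.5 = 0
|e| > 1: x=25 (|e|=2), x=30 (|e|=2), x=35 (|e|=2), x=40 (|e|=2) → 4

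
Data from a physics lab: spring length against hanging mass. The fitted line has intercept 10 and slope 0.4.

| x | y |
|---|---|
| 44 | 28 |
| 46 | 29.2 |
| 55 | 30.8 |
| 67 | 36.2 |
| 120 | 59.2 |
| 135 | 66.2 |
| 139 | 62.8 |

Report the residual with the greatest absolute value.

x=44: ŷ = 10 + 0.4·44 = 27.6; r = 28 − 27.6 = 0.4
x=46: ŷ = 10 + 0.4·46 = 28.4; r = 29.2 − 28.4 = 0.8
x=55: ŷ = 10 + 0.4·55 = 32; r = 30.8 − 32 = -1.2
x=67: ŷ = 10 + 0.4·67 = 36.8; r = 36.2 − 36.8 = -0.6
x=120: ŷ = 10 + 0.4·120 = 58; r = 59.2 − 58 = 1.2
x=135: ŷ = 10 + 0.4·135 = 64; r = 66.2 − 64 = 2.2
x=139: ŷ = 10 + 0.4·139 = 65.6; r = 62.8 − 65.6 = -2.8
Largest |r| is 2.8 at x = 139, residual -2.8.

r = -2.8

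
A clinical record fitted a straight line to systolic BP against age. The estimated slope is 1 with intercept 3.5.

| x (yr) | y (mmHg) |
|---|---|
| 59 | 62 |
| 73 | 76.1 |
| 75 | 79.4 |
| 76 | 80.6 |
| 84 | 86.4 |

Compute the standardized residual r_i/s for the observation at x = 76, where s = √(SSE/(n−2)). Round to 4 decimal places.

x=59: ŷ = 3.5 + 59 = 62.5; r = 62 − 62.5 = -0.5
x=73: ŷ = 3.5 + 73 = 76.5; r = 76.1 − 76.5 = -0.4
x=75: ŷ = 3.5 + 75 = 78.5; r = 79.4 − 78.5 = 0.9
x=76: ŷ = 3.5 + 76 = 79.5; r = 80.6 − 79.5 = 1.1
x=84: ŷ = 3.5 + 84 = 87.5; r = 86.4 − 87.5 = -1.1
SSE = 0.25 + 0.16 + 0.81 + 1.21 + 1.21 = 3.64
s = √(3.64/3) = 1.10151
r/s = 1.1 / 1.10151 = 0.9986

0.9986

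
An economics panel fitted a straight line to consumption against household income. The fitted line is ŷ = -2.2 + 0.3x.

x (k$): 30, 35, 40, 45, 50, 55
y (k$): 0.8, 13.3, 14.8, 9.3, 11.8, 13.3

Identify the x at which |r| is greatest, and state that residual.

x = 30, r = -6

x=30: ŷ = -2.2 + 0.3·30 = 6.8; r = 0.8 − 6.8 = -6
x=35: ŷ = -2.2 + 0.3·35 = 8.3; r = 13.3 − 8.3 = 5
x=40: ŷ = -2.2 + 0.3·40 = 9.8; r = 14.8 − 9.8 = 5
x=45: ŷ = -2.2 + 0.3·45 = 11.3; r = 9.3 − 11.3 = -2
x=50: ŷ = -2.2 + 0.3·50 = 12.8; r = 11.8 − 12.8 = -1
x=55: ŷ = -2.2 + 0.3·55 = 14.3; r = 13.3 − 14.3 = -1
Largest |r| is 6 at x = 30, residual -6.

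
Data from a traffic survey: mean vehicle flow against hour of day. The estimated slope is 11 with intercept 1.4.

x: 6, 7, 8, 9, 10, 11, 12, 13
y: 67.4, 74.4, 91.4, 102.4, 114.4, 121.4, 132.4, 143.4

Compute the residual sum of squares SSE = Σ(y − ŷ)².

SSE = 36

x=6: ŷ = 1.4 + 11·6 = 67.4; e = 67.4 − 67.4 = 0
x=7: ŷ = 1.4 + 11·7 = 78.4; e = 74.4 − 78.4 = -4
x=8: ŷ = 1.4 + 11·8 = 89.4; e = 91.4 − 89.4 = 2
x=9: ŷ = 1.4 + 11·9 = 100.4; e = 102.4 − 100.4 = 2
x=10: ŷ = 1.4 + 11·10 = 111.4; e = 114.4 − 111.4 = 3
x=11: ŷ = 1.4 + 11·11 = 122.4; e = 121.4 − 122.4 = -1
x=12: ŷ = 1.4 + 11·12 = 133.4; e = 132.4 − 133.4 = -1
x=13: ŷ = 1.4 + 11·13 = 144.4; e = 143.4 − 144.4 = -1
SSE = 0 + 16 + 4 + 4 + 9 + 1 + 1 + 1 = 36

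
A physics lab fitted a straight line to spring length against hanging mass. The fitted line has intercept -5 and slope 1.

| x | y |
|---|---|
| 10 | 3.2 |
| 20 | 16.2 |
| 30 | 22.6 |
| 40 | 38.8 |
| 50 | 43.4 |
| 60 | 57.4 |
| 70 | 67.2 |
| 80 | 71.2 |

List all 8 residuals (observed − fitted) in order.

x=10: ŷ = -5 + 10 = 5; r = 3.2 − 5 = -1.8
x=20: ŷ = -5 + 20 = 15; r = 16.2 − 15 = 1.2
x=30: ŷ = -5 + 30 = 25; r = 22.6 − 25 = -2.4
x=40: ŷ = -5 + 40 = 35; r = 38.8 − 35 = 3.8
x=50: ŷ = -5 + 50 = 45; r = 43.4 − 45 = -1.6
x=60: ŷ = -5 + 60 = 55; r = 57.4 − 55 = 2.4
x=70: ŷ = -5 + 70 = 65; r = 67.2 − 65 = 2.2
x=80: ŷ = -5 + 80 = 75; r = 71.2 − 75 = -3.8

-1.8, 1.2, -2.4, 3.8, -1.6, 2.4, 2.2, -3.8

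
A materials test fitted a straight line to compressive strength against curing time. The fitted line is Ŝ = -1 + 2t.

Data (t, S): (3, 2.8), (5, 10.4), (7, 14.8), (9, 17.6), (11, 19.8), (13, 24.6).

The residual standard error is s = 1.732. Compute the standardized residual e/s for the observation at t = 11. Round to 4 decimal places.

Ŝ = -1 + 2·11 = 21
e = 19.8 − 21 = -1.2
e/s = -1.2 / 1.732 = -0.6928

-0.6928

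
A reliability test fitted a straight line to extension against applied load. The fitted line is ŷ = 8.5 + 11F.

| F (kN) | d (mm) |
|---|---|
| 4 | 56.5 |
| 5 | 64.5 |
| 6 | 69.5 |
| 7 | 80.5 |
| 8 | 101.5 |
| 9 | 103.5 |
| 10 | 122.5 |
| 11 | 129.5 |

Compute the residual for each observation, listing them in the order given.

F=4: ŷ = 8.5 + 11·4 = 52.5; r = 56.5 − 52.5 = 4
F=5: ŷ = 8.5 + 11·5 = 63.5; r = 64.5 − 63.5 = 1
F=6: ŷ = 8.5 + 11·6 = 74.5; r = 69.5 − 74.5 = -5
F=7: ŷ = 8.5 + 11·7 = 85.5; r = 80.5 − 85.5 = -5
F=8: ŷ = 8.5 + 11·8 = 96.5; r = 101.5 − 96.5 = 5
F=9: ŷ = 8.5 + 11·9 = 107.5; r = 103.5 − 107.5 = -4
F=10: ŷ = 8.5 + 11·10 = 118.5; r = 122.5 − 118.5 = 4
F=11: ŷ = 8.5 + 11·11 = 129.5; r = 129.5 − 129.5 = 0

4, 1, -5, -5, 5, -4, 4, 0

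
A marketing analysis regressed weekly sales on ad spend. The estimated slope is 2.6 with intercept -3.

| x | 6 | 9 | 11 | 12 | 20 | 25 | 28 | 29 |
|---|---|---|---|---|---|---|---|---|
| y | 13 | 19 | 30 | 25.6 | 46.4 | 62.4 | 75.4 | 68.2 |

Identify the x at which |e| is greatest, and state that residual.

x = 28, e = 5.6

x=6: ŷ = -3 + 2.6·6 = 12.6; e = 13 − 12.6 = 0.4
x=9: ŷ = -3 + 2.6·9 = 20.4; e = 19 − 20.4 = -1.4
x=11: ŷ = -3 + 2.6·11 = 25.6; e = 30 − 25.6 = 4.4
x=12: ŷ = -3 + 2.6·12 = 28.2; e = 25.6 − 28.2 = -2.6
x=20: ŷ = -3 + 2.6·20 = 49; e = 46.4 − 49 = -2.6
x=25: ŷ = -3 + 2.6·25 = 62; e = 62.4 − 62 = 0.4
x=28: ŷ = -3 + 2.6·28 = 69.8; e = 75.4 − 69.8 = 5.6
x=29: ŷ = -3 + 2.6·29 = 72.4; e = 68.2 − 72.4 = -4.2
Largest |e| is 5.6 at x = 28, residual 5.6.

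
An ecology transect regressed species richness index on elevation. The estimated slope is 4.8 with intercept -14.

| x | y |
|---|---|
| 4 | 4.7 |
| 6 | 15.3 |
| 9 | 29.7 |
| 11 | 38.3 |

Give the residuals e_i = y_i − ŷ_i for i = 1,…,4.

x=4: ŷ = -14 + 4.8·4 = 5.2; e = 4.7 − 5.2 = -0.5
x=6: ŷ = -14 + 4.8·6 = 14.8; e = 15.3 − 14.8 = 0.5
x=9: ŷ = -14 + 4.8·9 = 29.2; e = 29.7 − 29.2 = 0.5
x=11: ŷ = -14 + 4.8·11 = 38.8; e = 38.3 − 38.8 = -0.5

-0.5, 0.5, 0.5, -0.5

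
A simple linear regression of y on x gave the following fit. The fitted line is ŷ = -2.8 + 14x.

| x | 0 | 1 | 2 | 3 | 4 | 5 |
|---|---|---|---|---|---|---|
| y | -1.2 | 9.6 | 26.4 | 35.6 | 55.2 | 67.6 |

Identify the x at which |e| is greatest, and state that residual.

x=0: ŷ = -2.8 + 14·0 = -2.8; e = -1.2 − (-2.8) = 1.6
x=1: ŷ = -2.8 + 14·1 = 11.2; e = 9.6 − 11.2 = -1.6
x=2: ŷ = -2.8 + 14·2 = 25.2; e = 26.4 − 25.2 = 1.2
x=3: ŷ = -2.8 + 14·3 = 39.2; e = 35.6 − 39.2 = -3.6
x=4: ŷ = -2.8 + 14·4 = 53.2; e = 55.2 − 53.2 = 2
x=5: ŷ = -2.8 + 14·5 = 67.2; e = 67.6 − 67.2 = 0.4
Largest |e| is 3.6 at x = 3, residual -3.6.

x = 3, e = -3.6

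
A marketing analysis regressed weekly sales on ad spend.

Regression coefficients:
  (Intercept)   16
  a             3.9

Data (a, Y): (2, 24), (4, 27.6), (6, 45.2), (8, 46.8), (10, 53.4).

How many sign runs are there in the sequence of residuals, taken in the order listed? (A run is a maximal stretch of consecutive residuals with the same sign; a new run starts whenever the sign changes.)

a=2: ŷ = 16 + 3.9·2 = 23.8; r = 24 − 23.8 = 0.2
a=4: ŷ = 16 + 3.9·4 = 31.6; r = 27.6 − 31.6 = -4
a=6: ŷ = 16 + 3.9·6 = 39.4; r = 45.2 − 39.4 = 5.8
a=8: ŷ = 16 + 3.9·8 = 47.2; r = 46.8 − 47.2 = -0.4
a=10: ŷ = 16 + 3.9·10 = 55; r = 53.4 − 55 = -1.6
Signs: + − + − −
Runs: +×1, −×1, +×1, −×2 → 4

4 runs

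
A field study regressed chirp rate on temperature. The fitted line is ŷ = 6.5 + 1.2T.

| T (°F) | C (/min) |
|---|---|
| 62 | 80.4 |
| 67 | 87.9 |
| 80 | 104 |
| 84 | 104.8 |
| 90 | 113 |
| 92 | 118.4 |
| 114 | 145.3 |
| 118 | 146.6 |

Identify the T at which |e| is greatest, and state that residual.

T=62: ŷ = 6.5 + 1.2·62 = 80.9; e = 80.4 − 80.9 = -0.5
T=67: ŷ = 6.5 + 1.2·67 = 86.9; e = 87.9 − 86.9 = 1
T=80: ŷ = 6.5 + 1.2·80 = 102.5; e = 104 − 102.5 = 1.5
T=84: ŷ = 6.5 + 1.2·84 = 107.3; e = 104.8 − 107.3 = -2.5
T=90: ŷ = 6.5 + 1.2·90 = 114.5; e = 113 − 114.5 = -1.5
T=92: ŷ = 6.5 + 1.2·92 = 116.9; e = 118.4 − 116.9 = 1.5
T=114: ŷ = 6.5 + 1.2·114 = 143.3; e = 145.3 − 143.3 = 2
T=118: ŷ = 6.5 + 1.2·118 = 148.1; e = 146.6 − 148.1 = -1.5
Largest |e| is 2.5 at T = 84, residual -2.5.

T = 84, e = -2.5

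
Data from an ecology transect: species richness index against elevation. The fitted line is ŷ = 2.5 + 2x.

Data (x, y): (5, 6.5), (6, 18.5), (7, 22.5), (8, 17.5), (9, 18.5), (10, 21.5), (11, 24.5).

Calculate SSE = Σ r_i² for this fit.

SSE = 94

x=5: ŷ = 2.5 + 2·5 = 12.5; r = 6.5 − 12.5 = -6
x=6: ŷ = 2.5 + 2·6 = 14.5; r = 18.5 − 14.5 = 4
x=7: ŷ = 2.5 + 2·7 = 16.5; r = 22.5 − 16.5 = 6
x=8: ŷ = 2.5 + 2·8 = 18.5; r = 17.5 − 18.5 = -1
x=9: ŷ = 2.5 + 2·9 = 20.5; r = 18.5 − 20.5 = -2
x=10: ŷ = 2.5 + 2·10 = 22.5; r = 21.5 − 22.5 = -1
x=11: ŷ = 2.5 + 2·11 = 24.5; r = 24.5 − 24.5 = 0
SSE = 36 + 16 + 36 + 1 + 4 + 1 + 0 = 94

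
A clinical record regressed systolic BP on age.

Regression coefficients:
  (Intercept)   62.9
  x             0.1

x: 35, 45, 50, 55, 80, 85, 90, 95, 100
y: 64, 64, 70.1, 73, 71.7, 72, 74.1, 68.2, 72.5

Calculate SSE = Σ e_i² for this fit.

x=35: ŷ = 62.9 + 0.1·35 = 66.4; e = 64 − 66.4 = -2.4
x=45: ŷ = 62.9 + 0.1·45 = 67.4; e = 64 − 67.4 = -3.4
x=50: ŷ = 62.9 + 0.1·50 = 67.9; e = 70.1 − 67.9 = 2.2
x=55: ŷ = 62.9 + 0.1·55 = 68.4; e = 73 − 68.4 = 4.6
x=80: ŷ = 62.9 + 0.1·80 = 70.9; e = 71.7 − 70.9 = 0.8
x=85: ŷ = 62.9 + 0.1·85 = 71.4; e = 72 − 71.4 = 0.6
x=90: ŷ = 62.9 + 0.1·90 = 71.9; e = 74.1 − 71.9 = 2.2
x=95: ŷ = 62.9 + 0.1·95 = 72.4; e = 68.2 − 72.4 = -4.2
x=100: ŷ = 62.9 + 0.1·100 = 72.9; e = 72.5 − 72.9 = -0.4
SSE = 5.76 + 11.56 + 4.84 + 21.16 + 0.64 + 0.36 + 4.84 + 17.64 + 0.16 = 66.96

SSE = 66.96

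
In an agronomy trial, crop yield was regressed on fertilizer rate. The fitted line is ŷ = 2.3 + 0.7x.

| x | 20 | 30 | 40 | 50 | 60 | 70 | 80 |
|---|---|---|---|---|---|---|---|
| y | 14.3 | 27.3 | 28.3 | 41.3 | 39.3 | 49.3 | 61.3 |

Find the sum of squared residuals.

SSE = 78

x=20: ŷ = 2.3 + 0.7·20 = 16.3; r = 14.3 − 16.3 = -2
x=30: ŷ = 2.3 + 0.7·30 = 23.3; r = 27.3 − 23.3 = 4
x=40: ŷ = 2.3 + 0.7·40 = 30.3; r = 28.3 − 30.3 = -2
x=50: ŷ = 2.3 + 0.7·50 = 37.3; r = 41.3 − 37.3 = 4
x=60: ŷ = 2.3 + 0.7·60 = 44.3; r = 39.3 − 44.3 = -5
x=70: ŷ = 2.3 + 0.7·70 = 51.3; r = 49.3 − 51.3 = -2
x=80: ŷ = 2.3 + 0.7·80 = 58.3; r = 61.3 − 58.3 = 3
SSE = 4 + 16 + 4 + 16 + 25 + 4 + 9 = 78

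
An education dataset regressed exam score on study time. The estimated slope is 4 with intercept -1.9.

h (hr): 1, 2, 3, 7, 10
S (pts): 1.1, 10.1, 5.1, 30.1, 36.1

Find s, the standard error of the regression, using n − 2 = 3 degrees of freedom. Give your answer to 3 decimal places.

s = 4.546

h=1: ŷ = -1.9 + 4·1 = 2.1; e = 1.1 − 2.1 = -1
h=2: ŷ = -1.9 + 4·2 = 6.1; e = 10.1 − 6.1 = 4
h=3: ŷ = -1.9 + 4·3 = 10.1; e = 5.1 − 10.1 = -5
h=7: ŷ = -1.9 + 4·7 = 26.1; e = 30.1 − 26.1 = 4
h=10: ŷ = -1.9 + 4·10 = 38.1; e = 36.1 − 38.1 = -2
SSE = 1 + 16 + 25 + 16 + 4 = 62
s = √(62/3) = √20.6667 ≈ 4.546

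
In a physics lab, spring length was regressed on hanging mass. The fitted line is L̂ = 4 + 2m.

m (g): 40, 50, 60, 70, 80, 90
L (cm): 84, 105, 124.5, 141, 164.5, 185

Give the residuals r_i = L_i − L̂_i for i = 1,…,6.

m=40: L̂ = 4 + 2·40 = 84; r = 84 − 84 = 0
m=50: L̂ = 4 + 2·50 = 104; r = 105 − 104 = 1
m=60: L̂ = 4 + 2·60 = 124; r = 124.5 − 124 = 0.5
m=70: L̂ = 4 + 2·70 = 144; r = 141 − 144 = -3
m=80: L̂ = 4 + 2·80 = 164; r = 164.5 − 164 = 0.5
m=90: L̂ = 4 + 2·90 = 184; r = 185 − 184 = 1

0, 1, 0.5, -3, 0.5, 1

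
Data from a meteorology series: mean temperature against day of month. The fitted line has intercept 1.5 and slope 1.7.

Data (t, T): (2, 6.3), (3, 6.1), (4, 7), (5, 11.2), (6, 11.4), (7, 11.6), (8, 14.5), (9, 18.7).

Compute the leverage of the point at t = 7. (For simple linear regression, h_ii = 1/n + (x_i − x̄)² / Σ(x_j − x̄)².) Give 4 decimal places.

h = 0.1786

t̄ = (2 + 3 + 4 + 5 + 6 + 7 + 8 + 9)/8 = 5.5
Σ(t − t̄)² = 12.25 + 6.25 + 2.25 + 0.25 + 0.25 + 2.25 + 6.25 + 12.25 = 42
h = 1/8 + (1.5)²/42 = 0.125 + 0.0535714 = 0.1786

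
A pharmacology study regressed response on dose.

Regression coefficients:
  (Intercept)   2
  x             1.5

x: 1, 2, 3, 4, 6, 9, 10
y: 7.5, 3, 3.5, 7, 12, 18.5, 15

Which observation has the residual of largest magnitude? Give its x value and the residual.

x = 1, r = 4

x=1: ŷ = 2 + 1.5·1 = 3.5; r = 7.5 − 3.5 = 4
x=2: ŷ = 2 + 1.5·2 = 5; r = 3 − 5 = -2
x=3: ŷ = 2 + 1.5·3 = 6.5; r = 3.5 − 6.5 = -3
x=4: ŷ = 2 + 1.5·4 = 8; r = 7 − 8 = -1
x=6: ŷ = 2 + 1.5·6 = 11; r = 12 − 11 = 1
x=9: ŷ = 2 + 1.5·9 = 15.5; r = 18.5 − 15.5 = 3
x=10: ŷ = 2 + 1.5·10 = 17; r = 15 − 17 = -2
Largest |r| is 4 at x = 1, residual 4.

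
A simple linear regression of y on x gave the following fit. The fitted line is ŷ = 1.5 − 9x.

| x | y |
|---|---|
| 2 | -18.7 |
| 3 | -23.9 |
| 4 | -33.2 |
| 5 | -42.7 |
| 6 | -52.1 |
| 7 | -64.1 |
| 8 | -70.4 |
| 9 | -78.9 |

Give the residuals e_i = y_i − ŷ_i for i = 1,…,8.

x=2: ŷ = 1.5 − 9·2 = -16.5; e = -18.7 − (-16.5) = -2.2
x=3: ŷ = 1.5 − 9·3 = -25.5; e = -23.9 − (-25.5) = 1.6
x=4: ŷ = 1.5 − 9·4 = -34.5; e = -33.2 − (-34.5) = 1.3
x=5: ŷ = 1.5 − 9·5 = -43.5; e = -42.7 − (-43.5) = 0.8
x=6: ŷ = 1.5 − 9·6 = -52.5; e = -52.1 − (-52.5) = 0.4
x=7: ŷ = 1.5 − 9·7 = -61.5; e = -64.1 − (-61.5) = -2.6
x=8: ŷ = 1.5 − 9·8 = -70.5; e = -70.4 − (-70.5) = 0.1
x=9: ŷ = 1.5 − 9·9 = -79.5; e = -78.9 − (-79.5) = 0.6

-2.2, 1.6, 1.3, 0.8, 0.4, -2.6, 0.1, 0.6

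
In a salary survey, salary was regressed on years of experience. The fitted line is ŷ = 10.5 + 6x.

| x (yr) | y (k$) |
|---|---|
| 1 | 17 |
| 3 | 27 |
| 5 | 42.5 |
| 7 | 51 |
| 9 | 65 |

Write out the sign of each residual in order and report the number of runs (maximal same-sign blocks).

5 runs

x=1: ŷ = 10.5 + 6·1 = 16.5; e = 17 − 16.5 = 0.5
x=3: ŷ = 10.5 + 6·3 = 28.5; e = 27 − 28.5 = -1.5
x=5: ŷ = 10.5 + 6·5 = 40.5; e = 42.5 − 40.5 = 2
x=7: ŷ = 10.5 + 6·7 = 52.5; e = 51 − 52.5 = -1.5
x=9: ŷ = 10.5 + 6·9 = 64.5; e = 65 − 64.5 = 0.5
Signs: + − + − +
Runs: +×1, −×1, +×1, −×1, +×1 → 5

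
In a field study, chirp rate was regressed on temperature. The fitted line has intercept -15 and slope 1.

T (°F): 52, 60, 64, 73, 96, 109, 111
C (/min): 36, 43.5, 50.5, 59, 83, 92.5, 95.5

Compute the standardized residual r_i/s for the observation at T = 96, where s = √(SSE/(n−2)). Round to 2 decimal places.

1.24

T=52: Ĉ = -15 + 52 = 37; r = 36 − 37 = -1
T=60: Ĉ = -15 + 60 = 45; r = 43.5 − 45 = -1.5
T=64: Ĉ = -15 + 64 = 49; r = 50.5 − 49 = 1.5
T=73: Ĉ = -15 + 73 = 58; r = 59 − 58 = 1
T=96: Ĉ = -15 + 96 = 81; r = 83 − 81 = 2
T=109: Ĉ = -15 + 109 = 94; r = 92.5 − 94 = -1.5
T=111: Ĉ = -15 + 111 = 96; r = 95.5 − 96 = -0.5
SSE = 1 + 2.25 + 2.25 + 1 + 4 + 2.25 + 0.25 = 13
s = √(13/5) = 1.61245
r/s = 2 / 1.61245 = 1.24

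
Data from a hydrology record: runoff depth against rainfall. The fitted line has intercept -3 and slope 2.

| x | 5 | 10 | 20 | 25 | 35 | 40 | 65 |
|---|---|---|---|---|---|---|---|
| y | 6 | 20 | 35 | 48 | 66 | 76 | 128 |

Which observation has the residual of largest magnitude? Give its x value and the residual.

x = 10, r = 3

x=5: ŷ = -3 + 2·5 = 7; r = 6 − 7 = -1
x=10: ŷ = -3 + 2·10 = 17; r = 20 − 17 = 3
x=20: ŷ = -3 + 2·20 = 37; r = 35 − 37 = -2
x=25: ŷ = -3 + 2·25 = 47; r = 48 − 47 = 1
x=35: ŷ = -3 + 2·35 = 67; r = 66 − 67 = -1
x=40: ŷ = -3 + 2·40 = 77; r = 76 − 77 = -1
x=65: ŷ = -3 + 2·65 = 127; r = 128 − 127 = 1
Largest |r| is 3 at x = 10, residual 3.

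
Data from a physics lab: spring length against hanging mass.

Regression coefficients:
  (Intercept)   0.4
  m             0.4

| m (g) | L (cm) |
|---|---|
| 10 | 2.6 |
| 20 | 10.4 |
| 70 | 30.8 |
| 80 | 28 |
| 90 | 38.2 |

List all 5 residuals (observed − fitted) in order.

m=10: L̂ = 0.4 + 0.4·10 = 4.4; e = 2.6 − 4.4 = -1.8
m=20: L̂ = 0.4 + 0.4·20 = 8.4; e = 10.4 − 8.4 = 2
m=70: L̂ = 0.4 + 0.4·70 = 28.4; e = 30.8 − 28.4 = 2.4
m=80: L̂ = 0.4 + 0.4·80 = 32.4; e = 28 − 32.4 = -4.4
m=90: L̂ = 0.4 + 0.4·90 = 36.4; e = 38.2 − 36.4 = 1.8

-1.8, 2, 2.4, -4.4, 1.8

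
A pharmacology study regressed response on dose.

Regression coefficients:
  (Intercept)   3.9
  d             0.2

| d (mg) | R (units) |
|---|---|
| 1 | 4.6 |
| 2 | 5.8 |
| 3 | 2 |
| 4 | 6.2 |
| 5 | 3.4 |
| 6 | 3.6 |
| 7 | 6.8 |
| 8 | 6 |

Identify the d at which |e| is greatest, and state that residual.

d = 3, e = -2.5

d=1: ŷ = 3.9 + 0.2·1 = 4.1; e = 4.6 − 4.1 = 0.5
d=2: ŷ = 3.9 + 0.2·2 = 4.3; e = 5.8 − 4.3 = 1.5
d=3: ŷ = 3.9 + 0.2·3 = 4.5; e = 2 − 4.5 = -2.5
d=4: ŷ = 3.9 + 0.2·4 = 4.7; e = 6.2 − 4.7 = 1.5
d=5: ŷ = 3.9 + 0.2·5 = 4.9; e = 3.4 − 4.9 = -1.5
d=6: ŷ = 3.9 + 0.2·6 = 5.1; e = 3.6 − 5.1 = -1.5
d=7: ŷ = 3.9 + 0.2·7 = 5.3; e = 6.8 − 5.3 = 1.5
d=8: ŷ = 3.9 + 0.2·8 = 5.5; e = 6 − 5.5 = 0.5
Largest |e| is 2.5 at d = 3, residual -2.5.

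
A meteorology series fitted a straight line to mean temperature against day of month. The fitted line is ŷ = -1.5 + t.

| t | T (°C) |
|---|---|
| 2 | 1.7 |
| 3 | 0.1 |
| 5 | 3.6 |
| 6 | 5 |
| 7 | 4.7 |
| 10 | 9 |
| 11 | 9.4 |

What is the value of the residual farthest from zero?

t=2: ŷ = -1.5 + 2 = 0.5; r = 1.7 − 0.5 = 1.2
t=3: ŷ = -1.5 + 3 = 1.5; r = 0.1 − 1.5 = -1.4
t=5: ŷ = -1.5 + 5 = 3.5; r = 3.6 − 3.5 = 0.1
t=6: ŷ = -1.5 + 6 = 4.5; r = 5 − 4.5 = 0.5
t=7: ŷ = -1.5 + 7 = 5.5; r = 4.7 − 5.5 = -0.8
t=10: ŷ = -1.5 + 10 = 8.5; r = 9 − 8.5 = 0.5
t=11: ŷ = -1.5 + 11 = 9.5; r = 9.4 − 9.5 = -0.1
Largest |r| is 1.4 at t = 3, residual -1.4.

r = -1.4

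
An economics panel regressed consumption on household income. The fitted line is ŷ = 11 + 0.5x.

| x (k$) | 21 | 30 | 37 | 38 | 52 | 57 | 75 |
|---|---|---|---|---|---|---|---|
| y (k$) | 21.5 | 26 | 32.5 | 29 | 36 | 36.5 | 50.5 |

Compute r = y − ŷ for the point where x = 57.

r = -3

ŷ = 11 + 0.5·57 = 39.5
r = 36.5 − 39.5 = -3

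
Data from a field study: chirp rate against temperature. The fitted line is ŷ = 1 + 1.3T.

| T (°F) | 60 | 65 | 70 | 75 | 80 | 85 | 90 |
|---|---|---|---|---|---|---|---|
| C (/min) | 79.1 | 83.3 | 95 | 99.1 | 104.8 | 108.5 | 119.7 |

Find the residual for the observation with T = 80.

ŷ = 1 + 1.3·80 = 105
e = 104.8 − 105 = -0.2

e = -0.2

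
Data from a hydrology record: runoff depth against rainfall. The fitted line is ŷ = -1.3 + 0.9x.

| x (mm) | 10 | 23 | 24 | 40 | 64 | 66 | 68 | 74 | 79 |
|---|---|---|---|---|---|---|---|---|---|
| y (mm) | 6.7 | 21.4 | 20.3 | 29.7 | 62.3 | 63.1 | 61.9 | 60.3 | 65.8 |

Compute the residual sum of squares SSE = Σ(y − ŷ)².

SSE = 136

x=10: ŷ = -1.3 + 0.9·10 = 7.7; e = 6.7 − 7.7 = -1
x=23: ŷ = -1.3 + 0.9·23 = 19.4; e = 21.4 − 19.4 = 2
x=24: ŷ = -1.3 + 0.9·24 = 20.3; e = 20.3 − 20.3 = 0
x=40: ŷ = -1.3 + 0.9·40 = 34.7; e = 29.7 − 34.7 = -5
x=64: ŷ = -1.3 + 0.9·64 = 56.3; e = 62.3 − 56.3 = 6
x=66: ŷ = -1.3 + 0.9·66 = 58.1; e = 63.1 − 58.1 = 5
x=68: ŷ = -1.3 + 0.9·68 = 59.9; e = 61.9 − 59.9 = 2
x=74: ŷ = -1.3 + 0.9·74 = 65.3; e = 60.3 − 65.3 = -5
x=79: ŷ = -1.3 + 0.9·79 = 69.8; e = 65.8 − 69.8 = -4
SSE = 1 + 4 + 0 + 25 + 36 + 25 + 4 + 25 + 16 = 136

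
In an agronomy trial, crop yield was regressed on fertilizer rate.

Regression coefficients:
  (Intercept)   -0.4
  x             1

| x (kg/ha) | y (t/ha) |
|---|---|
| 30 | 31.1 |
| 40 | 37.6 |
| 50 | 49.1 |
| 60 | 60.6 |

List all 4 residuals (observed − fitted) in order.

x=30: ŷ = -0.4 + 30 = 29.6; r = 31.1 − 29.6 = 1.5
x=40: ŷ = -0.4 + 40 = 39.6; r = 37.6 − 39.6 = -2
x=50: ŷ = -0.4 + 50 = 49.6; r = 49.1 − 49.6 = -0.5
x=60: ŷ = -0.4 + 60 = 59.6; r = 60.6 − 59.6 = 1

1.5, -2, -0.5, 1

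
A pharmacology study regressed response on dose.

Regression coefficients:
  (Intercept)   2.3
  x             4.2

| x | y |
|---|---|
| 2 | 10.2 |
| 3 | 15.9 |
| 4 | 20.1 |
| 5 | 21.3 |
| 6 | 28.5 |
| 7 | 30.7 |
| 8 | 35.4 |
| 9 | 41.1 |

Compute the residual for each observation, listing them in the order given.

-0.5, 1, 1, -2, 1, -1, -0.5, 1

x=2: ŷ = 2.3 + 4.2·2 = 10.7; r = 10.2 − 10.7 = -0.5
x=3: ŷ = 2.3 + 4.2·3 = 14.9; r = 15.9 − 14.9 = 1
x=4: ŷ = 2.3 + 4.2·4 = 19.1; r = 20.1 − 19.1 = 1
x=5: ŷ = 2.3 + 4.2·5 = 23.3; r = 21.3 − 23.3 = -2
x=6: ŷ = 2.3 + 4.2·6 = 27.5; r = 28.5 − 27.5 = 1
x=7: ŷ = 2.3 + 4.2·7 = 31.7; r = 30.7 − 31.7 = -1
x=8: ŷ = 2.3 + 4.2·8 = 35.9; r = 35.4 − 35.9 = -0.5
x=9: ŷ = 2.3 + 4.2·9 = 40.1; r = 41.1 − 40.1 = 1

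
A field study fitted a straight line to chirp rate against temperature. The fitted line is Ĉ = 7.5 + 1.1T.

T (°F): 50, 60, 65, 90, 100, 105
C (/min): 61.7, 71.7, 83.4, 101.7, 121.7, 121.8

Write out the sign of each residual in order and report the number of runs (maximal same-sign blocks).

T=50: Ĉ = 7.5 + 1.1·50 = 62.5; e = 61.7 − 62.5 = -0.8
T=60: Ĉ = 7.5 + 1.1·60 = 73.5; e = 71.7 − 73.5 = -1.8
T=65: Ĉ = 7.5 + 1.1·65 = 79; e = 83.4 − 79 = 4.4
T=90: Ĉ = 7.5 + 1.1·90 = 106.5; e = 101.7 − 106.5 = -4.8
T=100: Ĉ = 7.5 + 1.1·100 = 117.5; e = 121.7 − 117.5 = 4.2
T=105: Ĉ = 7.5 + 1.1·105 = 123; e = 121.8 − 123 = -1.2
Signs: − − + − + −
Runs: −×2, +×1, −×1, +×1, −×1 → 5

5 runs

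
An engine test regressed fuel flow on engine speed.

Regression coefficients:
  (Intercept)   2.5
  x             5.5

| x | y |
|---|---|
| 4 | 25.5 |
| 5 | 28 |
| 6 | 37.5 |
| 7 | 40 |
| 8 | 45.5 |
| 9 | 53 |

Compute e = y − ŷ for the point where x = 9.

e = 1

ŷ = 2.5 + 5.5·9 = 52
e = 53 − 52 = 1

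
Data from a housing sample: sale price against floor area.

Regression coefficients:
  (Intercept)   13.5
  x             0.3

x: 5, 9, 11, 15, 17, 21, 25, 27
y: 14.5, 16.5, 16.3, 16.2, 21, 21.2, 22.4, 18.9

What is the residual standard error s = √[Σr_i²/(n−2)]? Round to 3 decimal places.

x=5: ŷ = 13.5 + 0.3·5 = 15; r = 14.5 − 15 = -0.5
x=9: ŷ = 13.5 + 0.3·9 = 16.2; r = 16.5 − 16.2 = 0.3
x=11: ŷ = 13.5 + 0.3·11 = 16.8; r = 16.3 − 16.8 = -0.5
x=15: ŷ = 13.5 + 0.3·15 = 18; r = 16.2 − 18 = -1.8
x=17: ŷ = 13.5 + 0.3·17 = 18.6; r = 21 − 18.6 = 2.4
x=21: ŷ = 13.5 + 0.3·21 = 19.8; r = 21.2 − 19.8 = 1.4
x=25: ŷ = 13.5 + 0.3·25 = 21; r = 22.4 − 21 = 1.4
x=27: ŷ = 13.5 + 0.3·27 = 21.6; r = 18.9 − 21.6 = -2.7
SSE = 0.25 + 0.09 + 0.25 + 3.24 + 5.76 + 1.96 + 1.96 + 7.29 = 20.8
s = √(20.8/6) = √3.46667 ≈ 1.862

s = 1.862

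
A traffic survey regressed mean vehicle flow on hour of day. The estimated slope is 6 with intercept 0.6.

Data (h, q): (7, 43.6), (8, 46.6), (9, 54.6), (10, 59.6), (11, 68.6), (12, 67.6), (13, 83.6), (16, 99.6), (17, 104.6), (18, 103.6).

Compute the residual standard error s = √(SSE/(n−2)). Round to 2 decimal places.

s = 3.50

h=7: ŷ = 0.6 + 6·7 = 42.6; r = 43.6 − 42.6 = 1
h=8: ŷ = 0.6 + 6·8 = 48.6; r = 46.6 − 48.6 = -2
h=9: ŷ = 0.6 + 6·9 = 54.6; r = 54.6 − 54.6 = 0
h=10: ŷ = 0.6 + 6·10 = 60.6; r = 59.6 − 60.6 = -1
h=11: ŷ = 0.6 + 6·11 = 66.6; r = 68.6 − 66.6 = 2
h=12: ŷ = 0.6 + 6·12 = 72.6; r = 67.6 − 72.6 = -5
h=13: ŷ = 0.6 + 6·13 = 78.6; r = 83.6 − 78.6 = 5
h=16: ŷ = 0.6 + 6·16 = 96.6; r = 99.6 − 96.6 = 3
h=17: ŷ = 0.6 + 6·17 = 102.6; r = 104.6 − 102.6 = 2
h=18: ŷ = 0.6 + 6·18 = 108.6; r = 103.6 − 108.6 = -5
SSE = 1 + 4 + 0 + 1 + 4 + 25 + 25 + 9 + 4 + 25 = 98
s = √(98/8) = √12.25 ≈ 3.50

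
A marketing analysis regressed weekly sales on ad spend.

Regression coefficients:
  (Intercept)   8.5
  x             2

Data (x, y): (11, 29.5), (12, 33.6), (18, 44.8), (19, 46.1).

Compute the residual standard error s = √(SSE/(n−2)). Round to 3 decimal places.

s = 1.109

x=11: ŷ = 8.5 + 2·11 = 30.5; r = 29.5 − 30.5 = -1
x=12: ŷ = 8.5 + 2·12 = 32.5; r = 33.6 − 32.5 = 1.1
x=18: ŷ = 8.5 + 2·18 = 44.5; r = 44.8 − 44.5 = 0.3
x=19: ŷ = 8.5 + 2·19 = 46.5; r = 46.1 − 46.5 = -0.4
SSE = 1 + 1.21 + 0.09 + 0.16 = 2.46
s = √(2.46/2) = √1.23 ≈ 1.109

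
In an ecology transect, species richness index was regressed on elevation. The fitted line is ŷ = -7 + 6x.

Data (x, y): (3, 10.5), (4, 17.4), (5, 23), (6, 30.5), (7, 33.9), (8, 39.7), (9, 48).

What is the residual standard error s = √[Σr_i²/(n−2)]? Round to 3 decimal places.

s = 1.145

x=3: ŷ = -7 + 6·3 = 11; r = 10.5 − 11 = -0.5
x=4: ŷ = -7 + 6·4 = 17; r = 17.4 − 17 = 0.4
x=5: ŷ = -7 + 6·5 = 23; r = 23 − 23 = 0
x=6: ŷ = -7 + 6·6 = 29; r = 30.5 − 29 = 1.5
x=7: ŷ = -7 + 6·7 = 35; r = 33.9 − 35 = -1.1
x=8: ŷ = -7 + 6·8 = 41; r = 39.7 − 41 = -1.3
x=9: ŷ = -7 + 6·9 = 47; r = 48 − 47 = 1
SSE = 0.25 + 0.16 + 0 + 2.25 + 1.21 + 1.69 + 1 = 6.56
s = √(6.56/5) = √1.312 ≈ 1.145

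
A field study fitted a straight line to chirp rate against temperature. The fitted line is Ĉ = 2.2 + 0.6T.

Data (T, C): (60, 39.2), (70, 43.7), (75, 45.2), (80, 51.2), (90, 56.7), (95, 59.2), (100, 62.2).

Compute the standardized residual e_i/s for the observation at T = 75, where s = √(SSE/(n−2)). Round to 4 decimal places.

T=60: Ĉ = 2.2 + 0.6·60 = 38.2; e = 39.2 − 38.2 = 1
T=70: Ĉ = 2.2 + 0.6·70 = 44.2; e = 43.7 − 44.2 = -0.5
T=75: Ĉ = 2.2 + 0.6·75 = 47.2; e = 45.2 − 47.2 = -2
T=80: Ĉ = 2.2 + 0.6·80 = 50.2; e = 51.2 − 50.2 = 1
T=90: Ĉ = 2.2 + 0.6·90 = 56.2; e = 56.7 − 56.2 = 0.5
T=95: Ĉ = 2.2 + 0.6·95 = 59.2; e = 59.2 − 59.2 = 0
T=100: Ĉ = 2.2 + 0.6·100 = 62.2; e = 62.2 − 62.2 = 0
SSE = 1 + 0.25 + 4 + 1 + 0.25 + 0 + 0 = 6.5
s = √(6.5/5) = 1.14018
e/s = -2 / 1.14018 = -1.7541

-1.7541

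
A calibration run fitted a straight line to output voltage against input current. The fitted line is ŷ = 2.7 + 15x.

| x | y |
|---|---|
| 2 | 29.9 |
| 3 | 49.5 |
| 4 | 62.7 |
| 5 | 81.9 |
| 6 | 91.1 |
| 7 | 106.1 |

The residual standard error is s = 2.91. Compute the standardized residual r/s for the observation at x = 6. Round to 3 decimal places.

ŷ = 2.7 + 15·6 = 92.7
r = 91.1 − 92.7 = -1.6
r/s = -1.6 / 2.91 = -0.550

-0.550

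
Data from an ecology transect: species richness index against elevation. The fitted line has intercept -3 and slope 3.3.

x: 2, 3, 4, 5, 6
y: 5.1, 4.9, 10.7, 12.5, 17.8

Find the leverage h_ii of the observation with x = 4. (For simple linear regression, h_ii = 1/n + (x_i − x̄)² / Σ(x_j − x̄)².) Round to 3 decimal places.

h = 0.200

x̄ = (2 + 3 + 4 + 5 + 6)/5 = 4
Σ(x − x̄)² = 4 + 1 + 0 + 1 + 4 = 10
h = 1/5 + (0)²/10 = 0.2 + 0 = 0.200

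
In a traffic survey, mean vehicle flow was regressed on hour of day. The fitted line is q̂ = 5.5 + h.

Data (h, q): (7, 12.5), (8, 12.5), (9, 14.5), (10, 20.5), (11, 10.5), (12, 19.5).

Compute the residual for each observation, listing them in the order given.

0, -1, 0, 5, -6, 2

h=7: q̂ = 5.5 + 7 = 12.5; e = 12.5 − 12.5 = 0
h=8: q̂ = 5.5 + 8 = 13.5; e = 12.5 − 13.5 = -1
h=9: q̂ = 5.5 + 9 = 14.5; e = 14.5 − 14.5 = 0
h=10: q̂ = 5.5 + 10 = 15.5; e = 20.5 − 15.5 = 5
h=11: q̂ = 5.5 + 11 = 16.5; e = 10.5 − 16.5 = -6
h=12: q̂ = 5.5 + 12 = 17.5; e = 19.5 − 17.5 = 2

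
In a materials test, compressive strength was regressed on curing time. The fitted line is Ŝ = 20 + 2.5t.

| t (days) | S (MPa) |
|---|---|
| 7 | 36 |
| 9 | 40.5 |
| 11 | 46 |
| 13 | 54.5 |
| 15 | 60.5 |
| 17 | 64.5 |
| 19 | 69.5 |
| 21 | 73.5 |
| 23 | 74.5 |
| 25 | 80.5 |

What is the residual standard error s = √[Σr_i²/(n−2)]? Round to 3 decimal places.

t=7: Ŝ = 20 + 2.5·7 = 37.5; r = 36 − 37.5 = -1.5
t=9: Ŝ = 20 + 2.5·9 = 42.5; r = 40.5 − 42.5 = -2
t=11: Ŝ = 20 + 2.5·11 = 47.5; r = 46 − 47.5 = -1.5
t=13: Ŝ = 20 + 2.5·13 = 52.5; r = 54.5 − 52.5 = 2
t=15: Ŝ = 20 + 2.5·15 = 57.5; r = 60.5 − 57.5 = 3
t=17: Ŝ = 20 + 2.5·17 = 62.5; r = 64.5 − 62.5 = 2
t=19: Ŝ = 20 + 2.5·19 = 67.5; r = 69.5 − 67.5 = 2
t=21: Ŝ = 20 + 2.5·21 = 72.5; r = 73.5 − 72.5 = 1
t=23: Ŝ = 20 + 2.5·23 = 77.5; r = 74.5 − 77.5 = -3
t=25: Ŝ = 20 + 2.5·25 = 82.5; r = 80.5 − 82.5 = -2
SSE = 2.25 + 4 + 2.25 + 4 + 9 + 4 + 4 + 1 + 9 + 4 = 43.5
s = √(43.5/8) = √5.4375 ≈ 2.332

s = 2.332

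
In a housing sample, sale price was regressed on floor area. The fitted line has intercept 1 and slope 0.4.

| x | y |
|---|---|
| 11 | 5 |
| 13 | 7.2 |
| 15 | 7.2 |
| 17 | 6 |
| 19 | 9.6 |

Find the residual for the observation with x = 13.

e = 1

ŷ = 1 + 0.4·13 = 6.2
e = 7.2 − 6.2 = 1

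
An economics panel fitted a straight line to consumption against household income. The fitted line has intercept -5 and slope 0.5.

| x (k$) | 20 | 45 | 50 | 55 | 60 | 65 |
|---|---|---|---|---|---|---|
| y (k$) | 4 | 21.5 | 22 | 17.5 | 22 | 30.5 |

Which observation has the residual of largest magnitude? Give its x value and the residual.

x=20: ŷ = -5 + 0.5·20 = 5; r = 4 − 5 = -1
x=45: ŷ = -5 + 0.5·45 = 17.5; r = 21.5 − 17.5 = 4
x=50: ŷ = -5 + 0.5·50 = 20; r = 22 − 20 = 2
x=55: ŷ = -5 + 0.5·55 = 22.5; r = 17.5 − 22.5 = -5
x=60: ŷ = -5 + 0.5·60 = 25; r = 22 − 25 = -3
x=65: ŷ = -5 + 0.5·65 = 27.5; r = 30.5 − 27.5 = 3
Largest |r| is 5 at x = 55, residual -5.

x = 55, r = -5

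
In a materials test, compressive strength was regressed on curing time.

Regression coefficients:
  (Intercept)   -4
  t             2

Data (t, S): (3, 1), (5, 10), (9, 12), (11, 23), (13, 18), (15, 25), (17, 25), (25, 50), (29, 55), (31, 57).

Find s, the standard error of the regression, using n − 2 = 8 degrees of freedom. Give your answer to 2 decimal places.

t=3: ŷ = -4 + 2·3 = 2; e = 1 − 2 = -1
t=5: ŷ = -4 + 2·5 = 6; e = 10 − 6 = 4
t=9: ŷ = -4 + 2·9 = 14; e = 12 − 14 = -2
t=11: ŷ = -4 + 2·11 = 18; e = 23 − 18 = 5
t=13: ŷ = -4 + 2·13 = 22; e = 18 − 22 = -4
t=15: ŷ = -4 + 2·15 = 26; e = 25 − 26 = -1
t=17: ŷ = -4 + 2·17 = 30; e = 25 − 30 = -5
t=25: ŷ = -4 + 2·25 = 46; e = 50 − 46 = 4
t=29: ŷ = -4 + 2·29 = 54; e = 55 − 54 = 1
t=31: ŷ = -4 + 2·31 = 58; e = 57 − 58 = -1
SSE = 1 + 16 + 4 + 25 + 16 + 1 + 25 + 16 + 1 + 1 = 106
s = √(106/8) = √13.25 ≈ 3.64

s = 3.64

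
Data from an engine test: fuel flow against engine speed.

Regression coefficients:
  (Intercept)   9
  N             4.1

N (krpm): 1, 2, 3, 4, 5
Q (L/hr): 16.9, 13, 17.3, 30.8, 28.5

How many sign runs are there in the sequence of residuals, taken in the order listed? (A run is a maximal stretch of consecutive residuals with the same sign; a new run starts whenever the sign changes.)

N=1: Q̂ = 9 + 4.1·1 = 13.1; r = 16.9 − 13.1 = 3.8
N=2: Q̂ = 9 + 4.1·2 = 17.2; r = 13 − 17.2 = -4.2
N=3: Q̂ = 9 + 4.1·3 = 21.3; r = 17.3 − 21.3 = -4
N=4: Q̂ = 9 + 4.1·4 = 25.4; r = 30.8 − 25.4 = 5.4
N=5: Q̂ = 9 + 4.1·5 = 29.5; r = 28.5 − 29.5 = -1
Signs: + − − + −
Runs: +×1, −×2, +×1, −×1 → 4

4 runs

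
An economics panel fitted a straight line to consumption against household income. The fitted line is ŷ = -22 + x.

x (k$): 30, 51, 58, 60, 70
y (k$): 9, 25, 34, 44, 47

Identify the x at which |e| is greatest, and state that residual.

x=30: ŷ = -22 + 30 = 8; e = 9 − 8 = 1
x=51: ŷ = -22 + 51 = 29; e = 25 − 29 = -4
x=58: ŷ = -22 + 58 = 36; e = 34 − 36 = -2
x=60: ŷ = -22 + 60 = 38; e = 44 − 38 = 6
x=70: ŷ = -22 + 70 = 48; e = 47 − 48 = -1
Largest |e| is 6 at x = 60, residual 6.

x = 60, e = 6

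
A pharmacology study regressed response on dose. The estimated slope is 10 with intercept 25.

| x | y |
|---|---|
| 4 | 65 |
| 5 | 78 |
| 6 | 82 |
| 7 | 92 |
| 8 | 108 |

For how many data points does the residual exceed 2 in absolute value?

4

x=4: ŷ = 25 + 10·4 = 65; e = 65 − 65 = 0
x=5: ŷ = 25 + 10·5 = 75; e = 78 − 75 = 3
x=6: ŷ = 25 + 10·6 = 85; e = 82 − 85 = -3
x=7: ŷ = 25 + 10·7 = 95; e = 92 − 95 = -3
x=8: ŷ = 25 + 10·8 = 105; e = 108 − 105 = 3
|e| > 2: x=5 (|e|=3), x=6 (|e|=3), x=7 (|e|=3), x=8 (|e|=3) → 4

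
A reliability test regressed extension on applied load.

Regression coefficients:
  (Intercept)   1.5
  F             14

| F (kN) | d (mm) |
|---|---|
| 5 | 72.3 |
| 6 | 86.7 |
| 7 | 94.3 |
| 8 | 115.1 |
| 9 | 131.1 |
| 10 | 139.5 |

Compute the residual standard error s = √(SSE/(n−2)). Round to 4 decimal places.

F=5: d̂ = 1.5 + 14·5 = 71.5; r = 72.3 − 71.5 = 0.8
F=6: d̂ = 1.5 + 14·6 = 85.5; r = 86.7 − 85.5 = 1.2
F=7: d̂ = 1.5 + 14·7 = 99.5; r = 94.3 − 99.5 = -5.2
F=8: d̂ = 1.5 + 14·8 = 113.5; r = 115.1 − 113.5 = 1.6
F=9: d̂ = 1.5 + 14·9 = 127.5; r = 131.1 − 127.5 = 3.6
F=10: d̂ = 1.5 + 14·10 = 141.5; r = 139.5 − 141.5 = -2
SSE = 0.64 + 1.44 + 27.04 + 2.56 + 12.96 + 4 = 48.64
s = √(48.64/4) = √12.16 ≈ 3.4871

s = 3.4871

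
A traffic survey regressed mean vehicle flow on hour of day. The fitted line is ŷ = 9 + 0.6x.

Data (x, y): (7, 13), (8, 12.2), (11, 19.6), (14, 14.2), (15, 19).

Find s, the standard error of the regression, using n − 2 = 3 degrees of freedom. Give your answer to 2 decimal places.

s = 3.15

x=7: ŷ = 9 + 0.6·7 = 13.2; e = 13 − 13.2 = -0.2
x=8: ŷ = 9 + 0.6·8 = 13.8; e = 12.2 − 13.8 = -1.6
x=11: ŷ = 9 + 0.6·11 = 15.6; e = 19.6 − 15.6 = 4
x=14: ŷ = 9 + 0.6·14 = 17.4; e = 14.2 − 17.4 = -3.2
x=15: ŷ = 9 + 0.6·15 = 18; e = 19 − 18 = 1
SSE = 0.04 + 2.56 + 16 + 10.24 + 1 = 29.84
s = √(29.84/3) = √9.94667 ≈ 3.15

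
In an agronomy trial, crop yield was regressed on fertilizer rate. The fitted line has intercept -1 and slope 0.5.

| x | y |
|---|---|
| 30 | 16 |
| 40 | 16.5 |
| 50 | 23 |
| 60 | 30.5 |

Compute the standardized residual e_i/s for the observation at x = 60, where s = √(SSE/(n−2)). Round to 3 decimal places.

0.577

x=30: ŷ = -1 + 0.5·30 = 14; e = 16 − 14 = 2
x=40: ŷ = -1 + 0.5·40 = 19; e = 16.5 − 19 = -2.5
x=50: ŷ = -1 + 0.5·50 = 24; e = 23 − 24 = -1
x=60: ŷ = -1 + 0.5·60 = 29; e = 30.5 − 29 = 1.5
SSE = 4 + 6.25 + 1 + 2.25 = 13.5
s = √(13.5/2) = 2.59808
e/s = 1.5 / 2.59808 = 0.577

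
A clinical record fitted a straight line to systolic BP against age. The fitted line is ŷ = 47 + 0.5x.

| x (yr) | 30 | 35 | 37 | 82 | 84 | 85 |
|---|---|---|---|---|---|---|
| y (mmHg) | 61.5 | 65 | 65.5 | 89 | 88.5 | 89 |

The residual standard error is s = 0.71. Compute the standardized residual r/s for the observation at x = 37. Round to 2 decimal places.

0.00

ŷ = 47 + 0.5·37 = 65.5
r = 65.5 − 65.5 = 0
r/s = 0 / 0.71 = 0.00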